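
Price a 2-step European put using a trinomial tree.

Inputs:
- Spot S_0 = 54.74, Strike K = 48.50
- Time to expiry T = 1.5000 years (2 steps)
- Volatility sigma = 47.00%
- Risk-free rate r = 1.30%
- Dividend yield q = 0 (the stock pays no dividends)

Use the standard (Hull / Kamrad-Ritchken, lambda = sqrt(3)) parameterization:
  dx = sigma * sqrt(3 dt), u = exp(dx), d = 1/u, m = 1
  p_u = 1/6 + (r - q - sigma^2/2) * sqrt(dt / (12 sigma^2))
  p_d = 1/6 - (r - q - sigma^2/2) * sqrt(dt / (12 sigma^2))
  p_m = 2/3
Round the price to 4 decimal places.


dt = T/N = 0.750000; dx = sigma*sqrt(3*dt) = 0.705000
u = exp(dx) = 2.023847; d = 1/u = 0.494109
p_u = 0.114832, p_m = 0.666667, p_d = 0.218502
Discount per step: exp(-r*dt) = 0.990297
Stock lattice S(k, j) with j the centered position index:
  k=0: S(0,+0) = 54.7400
  k=1: S(1,-1) = 27.0475; S(1,+0) = 54.7400; S(1,+1) = 110.7854
  k=2: S(2,-2) = 13.3644; S(2,-1) = 27.0475; S(2,+0) = 54.7400; S(2,+1) = 110.7854; S(2,+2) = 224.2126
Terminal payoffs V(N, j) = max(K - S_T, 0):
  V(2,-2) = 35.135597; V(2,-1) = 21.452497; V(2,+0) = 0.000000; V(2,+1) = 0.000000; V(2,+2) = 0.000000
Backward induction: V(k, j) = exp(-r*dt) * [p_u * V(k+1, j+1) + p_m * V(k+1, j) + p_d * V(k+1, j-1)]
  V(1,-1) = exp(-r*dt) * [p_u*0.000000 + p_m*21.452497 + p_d*35.135597] = 21.765602
  V(1,+0) = exp(-r*dt) * [p_u*0.000000 + p_m*0.000000 + p_d*21.452497] = 4.641928
  V(1,+1) = exp(-r*dt) * [p_u*0.000000 + p_m*0.000000 + p_d*0.000000] = 0.000000
  V(0,+0) = exp(-r*dt) * [p_u*0.000000 + p_m*4.641928 + p_d*21.765602] = 7.774272

Answer: Price = V(0,0) = 7.7743


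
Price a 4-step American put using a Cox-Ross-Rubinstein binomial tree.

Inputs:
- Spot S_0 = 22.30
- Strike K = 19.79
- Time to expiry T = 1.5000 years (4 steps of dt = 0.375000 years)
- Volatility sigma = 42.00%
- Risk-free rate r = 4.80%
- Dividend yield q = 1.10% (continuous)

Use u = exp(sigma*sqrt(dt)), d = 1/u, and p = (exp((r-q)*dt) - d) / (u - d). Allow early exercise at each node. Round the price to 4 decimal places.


Answer: Price = V(0,0) = 2.6845

Derivation:
dt = T/N = 0.375000
u = exp(sigma*sqrt(dt)) = 1.293299; d = 1/u = 0.773216
p = (exp((r-q)*dt) - d) / (u - d) = 0.462917
Discount per step: exp(-r*dt) = 0.982161
Stock lattice S(k, i) with i counting down-moves:
  k=0: S(0,0) = 22.3000
  k=1: S(1,0) = 28.8406; S(1,1) = 17.2427
  k=2: S(2,0) = 37.2995; S(2,1) = 22.3000; S(2,2) = 13.3324
  k=3: S(3,0) = 48.2394; S(3,1) = 28.8406; S(3,2) = 17.2427; S(3,3) = 10.3088
  k=4: S(4,0) = 62.3880; S(4,1) = 37.2995; S(4,2) = 22.3000; S(4,3) = 13.3324; S(4,4) = 7.9709
Terminal payoffs V(N, i) = max(K - S_T, 0):
  V(4,0) = 0.000000; V(4,1) = 0.000000; V(4,2) = 0.000000; V(4,3) = 6.457644; V(4,4) = 11.819071
Backward induction: V(k, i) = exp(-r*dt) * [p * V(k+1, i) + (1-p) * V(k+1, i+1)]; then take max(V_cont, immediate exercise) for American.
  V(3,0) = exp(-r*dt) * [p*0.000000 + (1-p)*0.000000] = 0.000000; exercise = 0.000000; V(3,0) = max -> 0.000000
  V(3,1) = exp(-r*dt) * [p*0.000000 + (1-p)*0.000000] = 0.000000; exercise = 0.000000; V(3,1) = max -> 0.000000
  V(3,2) = exp(-r*dt) * [p*0.000000 + (1-p)*6.457644] = 3.406418; exercise = 2.547276; V(3,2) = max -> 3.406418
  V(3,3) = exp(-r*dt) * [p*6.457644 + (1-p)*11.819071] = 9.170608; exercise = 9.481205; V(3,3) = max -> 9.481205
  V(2,0) = exp(-r*dt) * [p*0.000000 + (1-p)*0.000000] = 0.000000; exercise = 0.000000; V(2,0) = max -> 0.000000
  V(2,1) = exp(-r*dt) * [p*0.000000 + (1-p)*3.406418] = 1.796891; exercise = 0.000000; V(2,1) = max -> 1.796891
  V(2,2) = exp(-r*dt) * [p*3.406418 + (1-p)*9.481205] = 6.550111; exercise = 6.457644; V(2,2) = max -> 6.550111
  V(1,0) = exp(-r*dt) * [p*0.000000 + (1-p)*1.796891] = 0.947863; exercise = 0.000000; V(1,0) = max -> 0.947863
  V(1,1) = exp(-r*dt) * [p*1.796891 + (1-p)*6.550111] = 4.272167; exercise = 2.547276; V(1,1) = max -> 4.272167
  V(0,0) = exp(-r*dt) * [p*0.947863 + (1-p)*4.272167] = 2.684530; exercise = 0.000000; V(0,0) = max -> 2.684530


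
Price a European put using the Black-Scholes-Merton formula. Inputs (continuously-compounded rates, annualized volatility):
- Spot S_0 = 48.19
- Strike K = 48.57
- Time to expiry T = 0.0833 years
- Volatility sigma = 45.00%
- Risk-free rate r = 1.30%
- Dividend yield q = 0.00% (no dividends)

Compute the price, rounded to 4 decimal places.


Answer: Price = 2.6707

Derivation:
d1 = (ln(S/K) + (r - q + 0.5*sigma^2) * T) / (sigma * sqrt(T)) = 0.01280049
d2 = d1 - sigma * sqrt(T) = -0.11707734
exp(-rT) = 0.99891769; exp(-qT) = 1.00000000
P = K * exp(-rT) * N(-d2) - S_0 * exp(-qT) * N(-d1)
N(-d1) = 0.49489348; N(-d2) = 0.54660062
P = 48.5700 * 0.99891769 * 0.54660062 - 48.1900 * 1.00000000 * 0.49489348 = 2.6707


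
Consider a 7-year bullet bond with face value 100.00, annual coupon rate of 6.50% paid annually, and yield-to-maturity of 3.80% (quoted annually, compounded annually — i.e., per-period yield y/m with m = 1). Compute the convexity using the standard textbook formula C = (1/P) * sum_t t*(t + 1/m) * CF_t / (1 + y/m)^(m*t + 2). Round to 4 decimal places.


Answer: Convexity = 41.5221

Derivation:
Coupon per period c = face * coupon_rate / m = 6.500000
Periods per year m = 1; per-period yield y/m = 0.038000
Number of cashflows N = 7
Cashflows (t years, CF_t, discount factor 1/(1+y/m)^(m*t), PV):
  t = 1.0000: CF_t = 6.500000, DF = 0.963391, PV = 6.262042
  t = 2.0000: CF_t = 6.500000, DF = 0.928122, PV = 6.032796
  t = 3.0000: CF_t = 6.500000, DF = 0.894145, PV = 5.811942
  t = 4.0000: CF_t = 6.500000, DF = 0.861411, PV = 5.599174
  t = 5.0000: CF_t = 6.500000, DF = 0.829876, PV = 5.394194
  t = 6.0000: CF_t = 6.500000, DF = 0.799495, PV = 5.196719
  t = 7.0000: CF_t = 106.500000, DF = 0.770227, PV = 82.029135
Price P = sum_t PV_t = 116.326003
Convexity numerator sum_t t*(t + 1/m) * CF_t / (1+y/m)^(m*t + 2):
  t = 1.0000: term = 11.623885
  t = 2.0000: term = 33.595042
  t = 3.0000: term = 64.730332
  t = 4.0000: term = 103.934380
  t = 5.0000: term = 150.194191
  t = 6.0000: term = 202.574054
  t = 7.0000: term = 4263.452739
Convexity = (1/P) * sum = 4830.104624 / 116.326003 = 41.522140


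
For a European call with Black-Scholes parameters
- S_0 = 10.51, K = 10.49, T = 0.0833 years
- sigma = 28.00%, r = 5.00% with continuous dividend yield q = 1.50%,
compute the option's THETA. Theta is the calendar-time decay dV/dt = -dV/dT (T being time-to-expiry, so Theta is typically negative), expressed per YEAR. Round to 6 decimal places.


d1 = 0.1000536481; d2 = 0.0192407778
phi(d1) = 0.3969504173; exp(-qT) = 0.9987512803; exp(-rT) = 0.9958436616
Theta = -S*exp(-qT)*phi(d1)*sigma/(2*sqrt(T)) - r*K*exp(-rT)*N(d2) + q*S*exp(-qT)*N(d1)
N(d1) = 0.5398491330; N(d2) = 0.5076754862; sqrt(T) = 0.2886173938
Term 1 = -10.5100 * 0.9987512803 * 0.3969504173 * 0.2800 / (2 * 0.2886173938) = -2.0211654366
Term 2 = -0.0500 * 10.4900 * 0.9958436616 * 0.5076754862 = -0.2651690602
Term 3 = 0.0150 * 10.5100 * 0.9987512803 * 0.5398491330 = 0.0850009408
Theta = -2.0211654366 + (-0.2651690602) + (0.0850009408) = -2.201334

Answer: Theta = -2.201334


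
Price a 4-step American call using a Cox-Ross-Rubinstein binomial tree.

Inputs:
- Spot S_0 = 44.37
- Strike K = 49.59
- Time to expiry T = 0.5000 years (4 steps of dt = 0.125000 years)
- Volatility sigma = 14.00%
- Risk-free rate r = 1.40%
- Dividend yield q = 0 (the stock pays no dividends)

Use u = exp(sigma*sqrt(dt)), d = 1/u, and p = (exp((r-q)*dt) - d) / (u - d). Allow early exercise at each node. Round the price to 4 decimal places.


dt = T/N = 0.125000
u = exp(sigma*sqrt(dt)) = 1.050743; d = 1/u = 0.951708
p = (exp((r-q)*dt) - d) / (u - d) = 0.505314
Discount per step: exp(-r*dt) = 0.998252
Stock lattice S(k, i) with i counting down-moves:
  k=0: S(0,0) = 44.3700
  k=1: S(1,0) = 46.6215; S(1,1) = 42.2273
  k=2: S(2,0) = 48.9872; S(2,1) = 44.3700; S(2,2) = 40.1880
  k=3: S(3,0) = 51.4729; S(3,1) = 46.6215; S(3,2) = 42.2273; S(3,3) = 38.2472
  k=4: S(4,0) = 54.0848; S(4,1) = 48.9872; S(4,2) = 44.3700; S(4,3) = 40.1880; S(4,4) = 36.4002
Terminal payoffs V(N, i) = max(S_T - K, 0):
  V(4,0) = 4.494815; V(4,1) = 0.000000; V(4,2) = 0.000000; V(4,3) = 0.000000; V(4,4) = 0.000000
Backward induction: V(k, i) = exp(-r*dt) * [p * V(k+1, i) + (1-p) * V(k+1, i+1)]; then take max(V_cont, immediate exercise) for American.
  V(3,0) = exp(-r*dt) * [p*4.494815 + (1-p)*0.000000] = 2.267322; exercise = 1.882927; V(3,0) = max -> 2.267322
  V(3,1) = exp(-r*dt) * [p*0.000000 + (1-p)*0.000000] = 0.000000; exercise = 0.000000; V(3,1) = max -> 0.000000
  V(3,2) = exp(-r*dt) * [p*0.000000 + (1-p)*0.000000] = 0.000000; exercise = 0.000000; V(3,2) = max -> 0.000000
  V(3,3) = exp(-r*dt) * [p*0.000000 + (1-p)*0.000000] = 0.000000; exercise = 0.000000; V(3,3) = max -> 0.000000
  V(2,0) = exp(-r*dt) * [p*2.267322 + (1-p)*0.000000] = 1.143707; exercise = 0.000000; V(2,0) = max -> 1.143707
  V(2,1) = exp(-r*dt) * [p*0.000000 + (1-p)*0.000000] = 0.000000; exercise = 0.000000; V(2,1) = max -> 0.000000
  V(2,2) = exp(-r*dt) * [p*0.000000 + (1-p)*0.000000] = 0.000000; exercise = 0.000000; V(2,2) = max -> 0.000000
  V(1,0) = exp(-r*dt) * [p*1.143707 + (1-p)*0.000000] = 0.576921; exercise = 0.000000; V(1,0) = max -> 0.576921
  V(1,1) = exp(-r*dt) * [p*0.000000 + (1-p)*0.000000] = 0.000000; exercise = 0.000000; V(1,1) = max -> 0.000000
  V(0,0) = exp(-r*dt) * [p*0.576921 + (1-p)*0.000000] = 0.291016; exercise = 0.000000; V(0,0) = max -> 0.291016

Answer: Price = V(0,0) = 0.2910


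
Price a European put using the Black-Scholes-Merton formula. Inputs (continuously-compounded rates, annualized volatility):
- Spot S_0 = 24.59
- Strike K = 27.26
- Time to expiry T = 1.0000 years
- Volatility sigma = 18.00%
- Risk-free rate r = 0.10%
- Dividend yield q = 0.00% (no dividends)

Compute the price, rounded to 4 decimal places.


Answer: Price = 3.4695

Derivation:
d1 = (ln(S/K) + (r - q + 0.5*sigma^2) * T) / (sigma * sqrt(T)) = -0.47711428
d2 = d1 - sigma * sqrt(T) = -0.65711428
exp(-rT) = 0.99900050; exp(-qT) = 1.00000000
P = K * exp(-rT) * N(-d2) - S_0 * exp(-qT) * N(-d1)
N(-d1) = 0.68335963; N(-d2) = 0.74444628
P = 27.2600 * 0.99900050 * 0.74444628 - 24.5900 * 1.00000000 * 0.68335963 = 3.4695


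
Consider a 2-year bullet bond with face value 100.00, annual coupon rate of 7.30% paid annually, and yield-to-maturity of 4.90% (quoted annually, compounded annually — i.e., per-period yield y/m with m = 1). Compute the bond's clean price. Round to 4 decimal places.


Answer: Price = 104.4689

Derivation:
Coupon per period c = face * coupon_rate / m = 7.300000
Periods per year m = 1; per-period yield y/m = 0.049000
Number of cashflows N = 2
Cashflows (t years, CF_t, discount factor 1/(1+y/m)^(m*t), PV):
  t = 1.0000: CF_t = 7.300000, DF = 0.953289, PV = 6.959009
  t = 2.0000: CF_t = 107.300000, DF = 0.908760, PV = 97.509908
Price P = sum_t PV_t = 104.468916


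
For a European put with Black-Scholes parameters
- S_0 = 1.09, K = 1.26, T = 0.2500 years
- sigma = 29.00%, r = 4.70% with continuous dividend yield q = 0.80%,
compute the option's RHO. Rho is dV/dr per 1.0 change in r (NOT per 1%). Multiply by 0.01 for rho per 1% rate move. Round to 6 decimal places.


d1 = -0.8598036188; d2 = -1.0048036188
phi(d1) = 0.2756647943; exp(-qT) = 0.9980019987; exp(-rT) = 0.9883187617
N(-d2) = 0.8425042895
Rho = -K*T*exp(-rT)*N(-d2) = -1.2600 * 0.2500 * 0.9883187617 * 0.8425042895 = -0.262289

Answer: Rho = -0.262289


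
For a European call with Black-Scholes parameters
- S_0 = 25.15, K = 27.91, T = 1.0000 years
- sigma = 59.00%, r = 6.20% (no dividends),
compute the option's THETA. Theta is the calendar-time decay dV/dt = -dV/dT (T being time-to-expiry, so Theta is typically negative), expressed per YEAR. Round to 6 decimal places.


Answer: Theta = -3.467454

Derivation:
d1 = 0.2235980491; d2 = -0.3664019509
phi(d1) = 0.3890931215; exp(-qT) = 1.0000000000; exp(-rT) = 0.9398828868
Theta = -S*exp(-qT)*phi(d1)*sigma/(2*sqrt(T)) - r*K*exp(-rT)*N(d2) + q*S*exp(-qT)*N(d1)
N(d1) = 0.5884649591; N(d2) = 0.3570325821; sqrt(T) = 1.0000000000
Term 1 = -25.1500 * 1.0000000000 * 0.3890931215 * 0.5900 / (2 * 1.0000000000) = -2.8867791417
Term 2 = -0.0620 * 27.9100 * 0.9398828868 * 0.3570325821 = -0.5806749870
Term 3 = 0 (no dividend yield, q = 0)
Theta = -2.8867791417 + (-0.5806749870) + (0.0000000000) = -3.467454


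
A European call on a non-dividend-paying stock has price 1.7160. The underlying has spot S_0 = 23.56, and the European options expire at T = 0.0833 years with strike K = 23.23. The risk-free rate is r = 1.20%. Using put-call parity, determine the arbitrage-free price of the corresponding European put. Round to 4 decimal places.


Put-call parity: C - P = S_0 * exp(-qT) - K * exp(-rT).
S_0 * exp(-qT) = 23.5600 * 1.00000000 = 23.56000000
K * exp(-rT) = 23.2300 * 0.99900090 = 23.20679089
P = C - S*exp(-qT) + K*exp(-rT)
P = 1.7160 - 23.56000000 + 23.20679089 = 1.3628

Answer: Put price = 1.3628


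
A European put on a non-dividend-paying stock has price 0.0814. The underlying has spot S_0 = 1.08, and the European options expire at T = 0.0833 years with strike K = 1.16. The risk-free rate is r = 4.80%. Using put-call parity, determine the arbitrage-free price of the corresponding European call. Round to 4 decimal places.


Put-call parity: C - P = S_0 * exp(-qT) - K * exp(-rT).
S_0 * exp(-qT) = 1.0800 * 1.00000000 = 1.08000000
K * exp(-rT) = 1.1600 * 0.99600958 = 1.15537112
C = P + S*exp(-qT) - K*exp(-rT)
C = 0.0814 + 1.08000000 - 1.15537112 = 0.0060

Answer: Call price = 0.0060


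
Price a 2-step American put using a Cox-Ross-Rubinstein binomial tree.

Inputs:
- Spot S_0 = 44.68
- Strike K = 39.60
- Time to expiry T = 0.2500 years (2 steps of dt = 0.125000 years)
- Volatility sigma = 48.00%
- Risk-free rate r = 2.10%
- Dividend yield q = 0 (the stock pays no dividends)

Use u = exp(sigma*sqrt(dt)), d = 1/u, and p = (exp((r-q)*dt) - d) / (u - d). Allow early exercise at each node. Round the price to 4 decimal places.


dt = T/N = 0.125000
u = exp(sigma*sqrt(dt)) = 1.184956; d = 1/u = 0.843913
p = (exp((r-q)*dt) - d) / (u - d) = 0.465382
Discount per step: exp(-r*dt) = 0.997378
Stock lattice S(k, i) with i counting down-moves:
  k=0: S(0,0) = 44.6800
  k=1: S(1,0) = 52.9438; S(1,1) = 37.7060
  k=2: S(2,0) = 62.7361; S(2,1) = 44.6800; S(2,2) = 31.8206
Terminal payoffs V(N, i) = max(K - S_T, 0):
  V(2,0) = 0.000000; V(2,1) = 0.000000; V(2,2) = 7.779373
Backward induction: V(k, i) = exp(-r*dt) * [p * V(k+1, i) + (1-p) * V(k+1, i+1)]; then take max(V_cont, immediate exercise) for American.
  V(1,0) = exp(-r*dt) * [p*0.000000 + (1-p)*0.000000] = 0.000000; exercise = 0.000000; V(1,0) = max -> 0.000000
  V(1,1) = exp(-r*dt) * [p*0.000000 + (1-p)*7.779373] = 4.148088; exercise = 1.893958; V(1,1) = max -> 4.148088
  V(0,0) = exp(-r*dt) * [p*0.000000 + (1-p)*4.148088] = 2.211828; exercise = 0.000000; V(0,0) = max -> 2.211828

Answer: Price = V(0,0) = 2.2118


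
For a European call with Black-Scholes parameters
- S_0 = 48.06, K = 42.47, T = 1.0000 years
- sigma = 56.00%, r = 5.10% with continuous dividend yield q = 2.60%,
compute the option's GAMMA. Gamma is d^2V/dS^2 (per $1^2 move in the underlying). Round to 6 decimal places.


d1 = 0.5454505107; d2 = -0.0145494893
phi(d1) = 0.3437994922; exp(-qT) = 0.9743350896; exp(-rT) = 0.9502786705
Gamma = exp(-qT) * phi(d1) / (S * sigma * sqrt(T)) = 0.9743350896 * 0.3437994922 / (48.0600 * 0.5600 * 1.0000000000) = 0.012446

Answer: Gamma = 0.012446


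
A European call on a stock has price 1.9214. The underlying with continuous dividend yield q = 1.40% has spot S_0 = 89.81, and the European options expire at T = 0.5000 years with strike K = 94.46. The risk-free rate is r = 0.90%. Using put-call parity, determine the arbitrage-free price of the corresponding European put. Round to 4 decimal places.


Answer: Put price = 6.7738

Derivation:
Put-call parity: C - P = S_0 * exp(-qT) - K * exp(-rT).
S_0 * exp(-qT) = 89.8100 * 0.99302444 = 89.18352522
K * exp(-rT) = 94.4600 * 0.99551011 = 94.03588497
P = C - S*exp(-qT) + K*exp(-rT)
P = 1.9214 - 89.18352522 + 94.03588497 = 6.7738


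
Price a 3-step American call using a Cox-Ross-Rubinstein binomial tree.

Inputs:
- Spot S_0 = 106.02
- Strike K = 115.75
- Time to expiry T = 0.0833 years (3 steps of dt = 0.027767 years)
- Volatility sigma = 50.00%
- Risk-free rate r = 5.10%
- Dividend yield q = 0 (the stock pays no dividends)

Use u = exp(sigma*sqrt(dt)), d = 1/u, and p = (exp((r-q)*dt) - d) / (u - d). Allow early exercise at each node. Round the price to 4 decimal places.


dt = T/N = 0.027767
u = exp(sigma*sqrt(dt)) = 1.086886; d = 1/u = 0.920060
p = (exp((r-q)*dt) - d) / (u - d) = 0.487677
Discount per step: exp(-r*dt) = 0.998585
Stock lattice S(k, i) with i counting down-moves:
  k=0: S(0,0) = 106.0200
  k=1: S(1,0) = 115.2316; S(1,1) = 97.5447
  k=2: S(2,0) = 125.2437; S(2,1) = 106.0200; S(2,2) = 89.7470
  k=3: S(3,0) = 136.1256; S(3,1) = 115.2316; S(3,2) = 97.5447; S(3,3) = 82.5726
Terminal payoffs V(N, i) = max(S_T - K, 0):
  V(3,0) = 20.375568; V(3,1) = 0.000000; V(3,2) = 0.000000; V(3,3) = 0.000000
Backward induction: V(k, i) = exp(-r*dt) * [p * V(k+1, i) + (1-p) * V(k+1, i+1)]; then take max(V_cont, immediate exercise) for American.
  V(2,0) = exp(-r*dt) * [p*20.375568 + (1-p)*0.000000] = 9.922642; exercise = 9.493656; V(2,0) = max -> 9.922642
  V(2,1) = exp(-r*dt) * [p*0.000000 + (1-p)*0.000000] = 0.000000; exercise = 0.000000; V(2,1) = max -> 0.000000
  V(2,2) = exp(-r*dt) * [p*0.000000 + (1-p)*0.000000] = 0.000000; exercise = 0.000000; V(2,2) = max -> 0.000000
  V(1,0) = exp(-r*dt) * [p*9.922642 + (1-p)*0.000000] = 4.832200; exercise = 0.000000; V(1,0) = max -> 4.832200
  V(1,1) = exp(-r*dt) * [p*0.000000 + (1-p)*0.000000] = 0.000000; exercise = 0.000000; V(1,1) = max -> 0.000000
  V(0,0) = exp(-r*dt) * [p*4.832200 + (1-p)*0.000000] = 2.353220; exercise = 0.000000; V(0,0) = max -> 2.353220

Answer: Price = V(0,0) = 2.3532


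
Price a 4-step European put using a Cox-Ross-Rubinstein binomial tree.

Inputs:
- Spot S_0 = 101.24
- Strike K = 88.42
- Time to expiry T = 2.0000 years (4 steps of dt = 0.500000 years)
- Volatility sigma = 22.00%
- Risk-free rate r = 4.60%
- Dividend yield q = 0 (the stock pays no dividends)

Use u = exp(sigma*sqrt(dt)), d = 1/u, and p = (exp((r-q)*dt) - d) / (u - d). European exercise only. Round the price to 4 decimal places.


Answer: Price = V(0,0) = 4.2330

Derivation:
dt = T/N = 0.500000
u = exp(sigma*sqrt(dt)) = 1.168316; d = 1/u = 0.855933
p = (exp((r-q)*dt) - d) / (u - d) = 0.535668
Discount per step: exp(-r*dt) = 0.977262
Stock lattice S(k, i) with i counting down-moves:
  k=0: S(0,0) = 101.2400
  k=1: S(1,0) = 118.2803; S(1,1) = 86.6546
  k=2: S(2,0) = 138.1888; S(2,1) = 101.2400; S(2,2) = 74.1705
  k=3: S(3,0) = 161.4482; S(3,1) = 118.2803; S(3,2) = 86.6546; S(3,3) = 63.4850
  k=4: S(4,0) = 188.6225; S(4,1) = 138.1888; S(4,2) = 101.2400; S(4,3) = 74.1705; S(4,4) = 54.3389
Terminal payoffs V(N, i) = max(K - S_T, 0):
  V(4,0) = 0.000000; V(4,1) = 0.000000; V(4,2) = 0.000000; V(4,3) = 14.249466; V(4,4) = 34.081121
Backward induction: V(k, i) = exp(-r*dt) * [p * V(k+1, i) + (1-p) * V(k+1, i+1)].
  V(3,0) = exp(-r*dt) * [p*0.000000 + (1-p)*0.000000] = 0.000000
  V(3,1) = exp(-r*dt) * [p*0.000000 + (1-p)*0.000000] = 0.000000
  V(3,2) = exp(-r*dt) * [p*0.000000 + (1-p)*14.249466] = 6.466040
  V(3,3) = exp(-r*dt) * [p*14.249466 + (1-p)*34.081121] = 22.924561
  V(2,0) = exp(-r*dt) * [p*0.000000 + (1-p)*0.000000] = 0.000000
  V(2,1) = exp(-r*dt) * [p*0.000000 + (1-p)*6.466040] = 2.934122
  V(2,2) = exp(-r*dt) * [p*6.466040 + (1-p)*22.924561] = 13.787470
  V(1,0) = exp(-r*dt) * [p*0.000000 + (1-p)*2.934122] = 1.331429
  V(1,1) = exp(-r*dt) * [p*2.934122 + (1-p)*13.787470] = 7.792376
  V(0,0) = exp(-r*dt) * [p*1.331429 + (1-p)*7.792376] = 4.232966


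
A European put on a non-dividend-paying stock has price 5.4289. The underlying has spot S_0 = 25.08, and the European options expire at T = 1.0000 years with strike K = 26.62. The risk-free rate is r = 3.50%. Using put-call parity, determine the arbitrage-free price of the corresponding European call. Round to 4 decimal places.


Put-call parity: C - P = S_0 * exp(-qT) - K * exp(-rT).
S_0 * exp(-qT) = 25.0800 * 1.00000000 = 25.08000000
K * exp(-rT) = 26.6200 * 0.96560542 = 25.70441618
C = P + S*exp(-qT) - K*exp(-rT)
C = 5.4289 + 25.08000000 - 25.70441618 = 4.8045

Answer: Call price = 4.8045


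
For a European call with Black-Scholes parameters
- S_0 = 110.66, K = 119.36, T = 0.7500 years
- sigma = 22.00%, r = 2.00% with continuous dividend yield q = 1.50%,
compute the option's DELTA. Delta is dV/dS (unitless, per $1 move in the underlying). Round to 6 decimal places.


d1 = -0.2822807126; d2 = -0.4728063014
phi(d1) = 0.3833604025; exp(-qT) = 0.9888130446; exp(-rT) = 0.9851119396
N(d1) = 0.3888641368
Delta = exp(-qT) * N(d1) = 0.9888130446 * 0.3888641368 = 0.384514

Answer: Delta = 0.384514


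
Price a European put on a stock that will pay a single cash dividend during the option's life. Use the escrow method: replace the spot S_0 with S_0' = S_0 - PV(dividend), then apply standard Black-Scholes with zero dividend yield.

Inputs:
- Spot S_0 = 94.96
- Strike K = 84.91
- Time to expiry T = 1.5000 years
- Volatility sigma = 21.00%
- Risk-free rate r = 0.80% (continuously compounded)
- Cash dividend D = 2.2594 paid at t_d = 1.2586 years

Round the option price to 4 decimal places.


Answer: Price = 5.2937

Derivation:
PV(D) = D * exp(-r * t_d) = 2.2594 * 0.98998172 = 2.23676470
S_0' = S_0 - PV(D) = 94.9600 - 2.23676470 = 92.72323530
d1 = (ln(S_0'/K) + (r + sigma^2/2)*T) / (sigma*sqrt(T)) = 0.51751194
d2 = d1 - sigma*sqrt(T) = 0.26031552
exp(-rT) = 0.98807171
N(-d1) = 0.30239942; N(-d2) = 0.39731020
P = K * exp(-rT) * N(-d2) - S_0' * N(-d1) = 84.9100 * 0.98807171 * 0.39731020 - 92.72323530 * 0.30239942 = 5.2937


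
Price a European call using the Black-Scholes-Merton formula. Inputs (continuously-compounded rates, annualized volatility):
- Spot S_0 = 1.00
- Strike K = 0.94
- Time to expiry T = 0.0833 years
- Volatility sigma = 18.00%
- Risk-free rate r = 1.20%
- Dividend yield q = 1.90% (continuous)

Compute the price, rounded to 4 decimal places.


d1 = (ln(S/K) + (r - q + 0.5*sigma^2) * T) / (sigma * sqrt(T)) = 1.20578249
d2 = d1 - sigma * sqrt(T) = 1.15383135
exp(-rT) = 0.99900090; exp(-qT) = 0.99841855
C = S_0 * exp(-qT) * N(d1) - K * exp(-rT) * N(d2)
N(d1) = 0.88604931; N(d2) = 0.87571534
C = 1.0000 * 0.99841855 * 0.88604931 - 0.9400 * 0.99900090 * 0.87571534 = 0.0623

Answer: Price = 0.0623


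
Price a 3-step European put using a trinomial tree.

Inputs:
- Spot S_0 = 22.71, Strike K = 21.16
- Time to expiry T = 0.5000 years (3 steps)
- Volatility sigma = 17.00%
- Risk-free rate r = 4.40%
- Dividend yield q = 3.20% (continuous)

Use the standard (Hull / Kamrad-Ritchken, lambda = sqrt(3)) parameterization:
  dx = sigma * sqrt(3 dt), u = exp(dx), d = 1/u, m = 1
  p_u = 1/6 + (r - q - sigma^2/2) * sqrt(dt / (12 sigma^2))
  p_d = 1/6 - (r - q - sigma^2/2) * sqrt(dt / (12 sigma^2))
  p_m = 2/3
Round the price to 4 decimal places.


Answer: Price = V(0,0) = 0.4466

Derivation:
dt = T/N = 0.166667; dx = sigma*sqrt(3*dt) = 0.120208
u = exp(dx) = 1.127732; d = 1/u = 0.886736
p_u = 0.164968, p_m = 0.666667, p_d = 0.168365
Discount per step: exp(-r*dt) = 0.992693
Stock lattice S(k, j) with j the centered position index:
  k=0: S(0,+0) = 22.7100
  k=1: S(1,-1) = 20.1378; S(1,+0) = 22.7100; S(1,+1) = 25.6108
  k=2: S(2,-2) = 17.8569; S(2,-1) = 20.1378; S(2,+0) = 22.7100; S(2,+1) = 25.6108; S(2,+2) = 28.8821
  k=3: S(3,-3) = 15.8343; S(3,-2) = 17.8569; S(3,-1) = 20.1378; S(3,+0) = 22.7100; S(3,+1) = 25.6108; S(3,+2) = 28.8821; S(3,+3) = 32.5712
Terminal payoffs V(N, j) = max(K - S_T, 0):
  V(3,-3) = 5.325662; V(3,-2) = 3.303117; V(3,-1) = 1.022229; V(3,+0) = 0.000000; V(3,+1) = 0.000000; V(3,+2) = 0.000000; V(3,+3) = 0.000000
Backward induction: V(k, j) = exp(-r*dt) * [p_u * V(k+1, j+1) + p_m * V(k+1, j) + p_d * V(k+1, j-1)]
  V(2,-2) = exp(-r*dt) * [p_u*1.022229 + p_m*3.303117 + p_d*5.325662] = 3.243496
  V(2,-1) = exp(-r*dt) * [p_u*0.000000 + p_m*1.022229 + p_d*3.303117] = 1.228573
  V(2,+0) = exp(-r*dt) * [p_u*0.000000 + p_m*0.000000 + p_d*1.022229] = 0.170850
  V(2,+1) = exp(-r*dt) * [p_u*0.000000 + p_m*0.000000 + p_d*0.000000] = 0.000000
  V(2,+2) = exp(-r*dt) * [p_u*0.000000 + p_m*0.000000 + p_d*0.000000] = 0.000000
  V(1,-1) = exp(-r*dt) * [p_u*0.170850 + p_m*1.228573 + p_d*3.243496] = 1.383145
  V(1,+0) = exp(-r*dt) * [p_u*0.000000 + p_m*0.170850 + p_d*1.228573] = 0.318405
  V(1,+1) = exp(-r*dt) * [p_u*0.000000 + p_m*0.000000 + p_d*0.170850] = 0.028555
  V(0,+0) = exp(-r*dt) * [p_u*0.028555 + p_m*0.318405 + p_d*1.383145] = 0.446567


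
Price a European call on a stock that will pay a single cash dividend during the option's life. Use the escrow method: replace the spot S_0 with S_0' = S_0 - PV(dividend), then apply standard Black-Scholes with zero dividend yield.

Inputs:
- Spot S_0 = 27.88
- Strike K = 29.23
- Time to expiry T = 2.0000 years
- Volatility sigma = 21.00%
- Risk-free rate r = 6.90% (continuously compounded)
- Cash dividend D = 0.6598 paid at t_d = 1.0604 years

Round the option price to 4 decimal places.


PV(D) = D * exp(-r * t_d) = 0.6598 * 0.92944504 = 0.61324784
S_0' = S_0 - PV(D) = 27.8800 - 0.61324784 = 27.26675216
d1 = (ln(S_0'/K) + (r + sigma^2/2)*T) / (sigma*sqrt(T)) = 0.37905136
d2 = d1 - sigma*sqrt(T) = 0.08206651
exp(-rT) = 0.87109869
N(d1) = 0.64767514; N(d2) = 0.53270309
C = S_0' * N(d1) - K * exp(-rT) * N(d2) = 27.26675216 * 0.64767514 - 29.2300 * 0.87109869 * 0.53270309 = 4.0962

Answer: Price = 4.0962


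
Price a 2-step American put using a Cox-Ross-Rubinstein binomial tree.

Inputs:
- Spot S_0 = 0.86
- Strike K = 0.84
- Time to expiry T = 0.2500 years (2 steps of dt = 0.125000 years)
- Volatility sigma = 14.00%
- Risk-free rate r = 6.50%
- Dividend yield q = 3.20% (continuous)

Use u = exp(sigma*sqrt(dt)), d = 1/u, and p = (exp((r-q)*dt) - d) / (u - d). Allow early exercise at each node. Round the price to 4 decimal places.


dt = T/N = 0.125000
u = exp(sigma*sqrt(dt)) = 1.050743; d = 1/u = 0.951708
p = (exp((r-q)*dt) - d) / (u - d) = 0.529366
Discount per step: exp(-r*dt) = 0.991908
Stock lattice S(k, i) with i counting down-moves:
  k=0: S(0,0) = 0.8600
  k=1: S(1,0) = 0.9036; S(1,1) = 0.8185
  k=2: S(2,0) = 0.9495; S(2,1) = 0.8600; S(2,2) = 0.7789
Terminal payoffs V(N, i) = max(K - S_T, 0):
  V(2,0) = 0.000000; V(2,1) = 0.000000; V(2,2) = 0.061057
Backward induction: V(k, i) = exp(-r*dt) * [p * V(k+1, i) + (1-p) * V(k+1, i+1)]; then take max(V_cont, immediate exercise) for American.
  V(1,0) = exp(-r*dt) * [p*0.000000 + (1-p)*0.000000] = 0.000000; exercise = 0.000000; V(1,0) = max -> 0.000000
  V(1,1) = exp(-r*dt) * [p*0.000000 + (1-p)*0.061057] = 0.028503; exercise = 0.021531; V(1,1) = max -> 0.028503
  V(0,0) = exp(-r*dt) * [p*0.000000 + (1-p)*0.028503] = 0.013306; exercise = 0.000000; V(0,0) = max -> 0.013306

Answer: Price = V(0,0) = 0.0133


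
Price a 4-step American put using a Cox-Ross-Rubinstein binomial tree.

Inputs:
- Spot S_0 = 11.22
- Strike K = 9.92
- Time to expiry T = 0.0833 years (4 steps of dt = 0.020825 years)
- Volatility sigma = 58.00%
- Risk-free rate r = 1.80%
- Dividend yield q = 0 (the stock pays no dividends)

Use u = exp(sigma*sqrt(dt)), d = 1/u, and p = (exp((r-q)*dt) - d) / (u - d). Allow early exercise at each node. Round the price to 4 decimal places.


Answer: Price = V(0,0) = 0.2525

Derivation:
dt = T/N = 0.020825
u = exp(sigma*sqrt(dt)) = 1.087302; d = 1/u = 0.919708
p = (exp((r-q)*dt) - d) / (u - d) = 0.481325
Discount per step: exp(-r*dt) = 0.999625
Stock lattice S(k, i) with i counting down-moves:
  k=0: S(0,0) = 11.2200
  k=1: S(1,0) = 12.1995; S(1,1) = 10.3191
  k=2: S(2,0) = 13.2646; S(2,1) = 11.2200; S(2,2) = 9.4906
  k=3: S(3,0) = 14.4226; S(3,1) = 12.1995; S(3,2) = 10.3191; S(3,3) = 8.7286
  k=4: S(4,0) = 15.6817; S(4,1) = 13.2646; S(4,2) = 11.2200; S(4,3) = 9.4906; S(4,4) = 8.0277
Terminal payoffs V(N, i) = max(K - S_T, 0):
  V(4,0) = 0.000000; V(4,1) = 0.000000; V(4,2) = 0.000000; V(4,3) = 0.429419; V(4,4) = 1.892271
Backward induction: V(k, i) = exp(-r*dt) * [p * V(k+1, i) + (1-p) * V(k+1, i+1)]; then take max(V_cont, immediate exercise) for American.
  V(3,0) = exp(-r*dt) * [p*0.000000 + (1-p)*0.000000] = 0.000000; exercise = 0.000000; V(3,0) = max -> 0.000000
  V(3,1) = exp(-r*dt) * [p*0.000000 + (1-p)*0.000000] = 0.000000; exercise = 0.000000; V(3,1) = max -> 0.000000
  V(3,2) = exp(-r*dt) * [p*0.000000 + (1-p)*0.429419] = 0.222646; exercise = 0.000000; V(3,2) = max -> 0.222646
  V(3,3) = exp(-r*dt) * [p*0.429419 + (1-p)*1.892271] = 1.187719; exercise = 1.191437; V(3,3) = max -> 1.191437
  V(2,0) = exp(-r*dt) * [p*0.000000 + (1-p)*0.000000] = 0.000000; exercise = 0.000000; V(2,0) = max -> 0.000000
  V(2,1) = exp(-r*dt) * [p*0.000000 + (1-p)*0.222646] = 0.115438; exercise = 0.000000; V(2,1) = max -> 0.115438
  V(2,2) = exp(-r*dt) * [p*0.222646 + (1-p)*1.191437] = 0.724862; exercise = 0.429419; V(2,2) = max -> 0.724862
  V(1,0) = exp(-r*dt) * [p*0.000000 + (1-p)*0.115438] = 0.059852; exercise = 0.000000; V(1,0) = max -> 0.059852
  V(1,1) = exp(-r*dt) * [p*0.115438 + (1-p)*0.724862] = 0.431369; exercise = 0.000000; V(1,1) = max -> 0.431369
  V(0,0) = exp(-r*dt) * [p*0.059852 + (1-p)*0.431369] = 0.252454; exercise = 0.000000; V(0,0) = max -> 0.252454


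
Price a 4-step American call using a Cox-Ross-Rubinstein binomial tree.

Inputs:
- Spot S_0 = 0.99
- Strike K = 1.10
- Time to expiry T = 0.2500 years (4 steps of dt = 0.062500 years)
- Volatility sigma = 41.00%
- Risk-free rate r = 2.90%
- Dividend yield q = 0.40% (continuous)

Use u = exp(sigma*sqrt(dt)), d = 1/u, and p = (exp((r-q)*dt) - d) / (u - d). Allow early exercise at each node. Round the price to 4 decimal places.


Answer: Price = V(0,0) = 0.0475

Derivation:
dt = T/N = 0.062500
u = exp(sigma*sqrt(dt)) = 1.107937; d = 1/u = 0.902578
p = (exp((r-q)*dt) - d) / (u - d) = 0.482012
Discount per step: exp(-r*dt) = 0.998189
Stock lattice S(k, i) with i counting down-moves:
  k=0: S(0,0) = 0.9900
  k=1: S(1,0) = 1.0969; S(1,1) = 0.8936
  k=2: S(2,0) = 1.2152; S(2,1) = 0.9900; S(2,2) = 0.8065
  k=3: S(3,0) = 1.3464; S(3,1) = 1.0969; S(3,2) = 0.8936; S(3,3) = 0.7279
  k=4: S(4,0) = 1.4917; S(4,1) = 1.2152; S(4,2) = 0.9900; S(4,3) = 0.8065; S(4,4) = 0.6570
Terminal payoffs V(N, i) = max(S_T - K, 0):
  V(4,0) = 0.391750; V(4,1) = 0.115250; V(4,2) = 0.000000; V(4,3) = 0.000000; V(4,4) = 0.000000
Backward induction: V(k, i) = exp(-r*dt) * [p * V(k+1, i) + (1-p) * V(k+1, i+1)]; then take max(V_cont, immediate exercise) for American.
  V(3,0) = exp(-r*dt) * [p*0.391750 + (1-p)*0.115250] = 0.248076; exercise = 0.246421; V(3,0) = max -> 0.248076
  V(3,1) = exp(-r*dt) * [p*0.115250 + (1-p)*0.000000] = 0.055451; exercise = 0.000000; V(3,1) = max -> 0.055451
  V(3,2) = exp(-r*dt) * [p*0.000000 + (1-p)*0.000000] = 0.000000; exercise = 0.000000; V(3,2) = max -> 0.000000
  V(3,3) = exp(-r*dt) * [p*0.000000 + (1-p)*0.000000] = 0.000000; exercise = 0.000000; V(3,3) = max -> 0.000000
  V(2,0) = exp(-r*dt) * [p*0.248076 + (1-p)*0.055451] = 0.148030; exercise = 0.115250; V(2,0) = max -> 0.148030
  V(2,1) = exp(-r*dt) * [p*0.055451 + (1-p)*0.000000] = 0.026680; exercise = 0.000000; V(2,1) = max -> 0.026680
  V(2,2) = exp(-r*dt) * [p*0.000000 + (1-p)*0.000000] = 0.000000; exercise = 0.000000; V(2,2) = max -> 0.000000
  V(1,0) = exp(-r*dt) * [p*0.148030 + (1-p)*0.026680] = 0.085018; exercise = 0.000000; V(1,0) = max -> 0.085018
  V(1,1) = exp(-r*dt) * [p*0.026680 + (1-p)*0.000000] = 0.012837; exercise = 0.000000; V(1,1) = max -> 0.012837
  V(0,0) = exp(-r*dt) * [p*0.085018 + (1-p)*0.012837] = 0.047543; exercise = 0.000000; V(0,0) = max -> 0.047543


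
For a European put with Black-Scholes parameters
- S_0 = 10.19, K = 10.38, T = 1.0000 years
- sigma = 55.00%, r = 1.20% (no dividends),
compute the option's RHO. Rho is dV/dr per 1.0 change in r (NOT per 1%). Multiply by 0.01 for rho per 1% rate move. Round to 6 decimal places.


d1 = 0.2632290354; d2 = -0.2867709646
phi(d1) = 0.3853576959; exp(-qT) = 1.0000000000; exp(-rT) = 0.9880717129
N(-d2) = 0.6128561517
Rho = -K*T*exp(-rT)*N(-d2) = -10.3800 * 1.0000 * 0.9880717129 * 0.6128561517 = -6.285566

Answer: Rho = -6.285566


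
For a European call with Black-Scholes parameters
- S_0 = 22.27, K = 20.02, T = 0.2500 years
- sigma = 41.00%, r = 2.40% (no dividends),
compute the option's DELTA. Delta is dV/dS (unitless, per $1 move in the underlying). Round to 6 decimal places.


d1 = 0.6513229628; d2 = 0.4463229628
phi(d1) = 0.3226944644; exp(-qT) = 1.0000000000; exp(-rT) = 0.9940179641
N(d1) = 0.7425809858
Delta = exp(-qT) * N(d1) = 1.0000000000 * 0.7425809858 = 0.742581

Answer: Delta = 0.742581


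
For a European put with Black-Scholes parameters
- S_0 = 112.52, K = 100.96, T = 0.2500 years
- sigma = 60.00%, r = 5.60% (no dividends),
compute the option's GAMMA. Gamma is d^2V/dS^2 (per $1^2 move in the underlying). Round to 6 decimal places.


Answer: Gamma = 0.010114

Derivation:
d1 = 0.5580219494; d2 = 0.2580219494
phi(d1) = 0.3414231093; exp(-qT) = 1.0000000000; exp(-rT) = 0.9860975443
Gamma = exp(-qT) * phi(d1) / (S * sigma * sqrt(T)) = 1.0000000000 * 0.3414231093 / (112.5200 * 0.6000 * 0.5000000000) = 0.010114


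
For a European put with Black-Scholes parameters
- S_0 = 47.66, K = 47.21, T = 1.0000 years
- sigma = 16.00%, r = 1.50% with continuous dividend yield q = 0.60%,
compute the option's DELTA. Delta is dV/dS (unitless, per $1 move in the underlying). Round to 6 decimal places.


d1 = 0.1955421070; d2 = 0.0355421070
phi(d1) = 0.3913876057; exp(-qT) = 0.9940179641; exp(-rT) = 0.9851119396
N(-d1) = 0.4224842886
Delta = -exp(-qT) * N(-d1) = -0.9940179641 * 0.4224842886 = -0.419957

Answer: Delta = -0.419957


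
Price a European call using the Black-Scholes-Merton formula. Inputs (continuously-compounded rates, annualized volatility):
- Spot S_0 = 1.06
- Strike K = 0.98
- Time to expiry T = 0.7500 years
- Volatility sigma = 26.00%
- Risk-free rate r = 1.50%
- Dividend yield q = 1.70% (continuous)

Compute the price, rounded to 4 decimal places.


d1 = (ln(S/K) + (r - q + 0.5*sigma^2) * T) / (sigma * sqrt(T)) = 0.45442625
d2 = d1 - sigma * sqrt(T) = 0.22925964
exp(-rT) = 0.98881304; exp(-qT) = 0.98733094
C = S_0 * exp(-qT) * N(d1) - K * exp(-rT) * N(d2)
N(d1) = 0.67523897; N(d2) = 0.59066644
C = 1.0600 * 0.98733094 * 0.67523897 - 0.9800 * 0.98881304 * 0.59066644 = 0.1343

Answer: Price = 0.1343


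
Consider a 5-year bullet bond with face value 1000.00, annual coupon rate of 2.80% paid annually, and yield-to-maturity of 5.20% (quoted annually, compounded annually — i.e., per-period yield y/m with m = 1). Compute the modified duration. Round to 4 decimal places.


Answer: Modified duration = 4.4843

Derivation:
Coupon per period c = face * coupon_rate / m = 28.000000
Periods per year m = 1; per-period yield y/m = 0.052000
Number of cashflows N = 5
Cashflows (t years, CF_t, discount factor 1/(1+y/m)^(m*t), PV):
  t = 1.0000: CF_t = 28.000000, DF = 0.950570, PV = 26.615970
  t = 2.0000: CF_t = 28.000000, DF = 0.903584, PV = 25.300351
  t = 3.0000: CF_t = 28.000000, DF = 0.858920, PV = 24.049764
  t = 4.0000: CF_t = 28.000000, DF = 0.816464, PV = 22.860992
  t = 5.0000: CF_t = 1028.000000, DF = 0.776106, PV = 797.837446
Price P = sum_t PV_t = 896.664522
First compute Macaulay numerator sum_t t * PV_t:
  t * PV_t at t = 1.0000: 26.615970
  t * PV_t at t = 2.0000: 50.600703
  t * PV_t at t = 3.0000: 72.149291
  t * PV_t at t = 4.0000: 91.443968
  t * PV_t at t = 5.0000: 3989.187228
Macaulay duration D = 4229.997159 / 896.664522 = 4.717480
Modified duration = D / (1 + y/m) = 4.717480 / (1 + 0.052000) = 4.484297


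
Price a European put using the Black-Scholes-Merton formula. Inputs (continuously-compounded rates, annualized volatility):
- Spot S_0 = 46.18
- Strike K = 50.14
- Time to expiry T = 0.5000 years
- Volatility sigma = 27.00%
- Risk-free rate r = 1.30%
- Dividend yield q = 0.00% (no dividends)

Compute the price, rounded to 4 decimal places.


d1 = (ln(S/K) + (r - q + 0.5*sigma^2) * T) / (sigma * sqrt(T)) = -0.30142280
d2 = d1 - sigma * sqrt(T) = -0.49234163
exp(-rT) = 0.99352108; exp(-qT) = 1.00000000
P = K * exp(-rT) * N(-d2) - S_0 * exp(-qT) * N(-d1)
N(-d1) = 0.61845395; N(-d2) = 0.68876107
P = 50.1400 * 0.99352108 * 0.68876107 - 46.1800 * 1.00000000 * 0.61845395 = 5.7505

Answer: Price = 5.7505


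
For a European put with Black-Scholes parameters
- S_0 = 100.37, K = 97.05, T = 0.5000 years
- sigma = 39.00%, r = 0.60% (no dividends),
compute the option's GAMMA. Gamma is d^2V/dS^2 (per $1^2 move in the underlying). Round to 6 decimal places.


d1 = 0.2707386697; d2 = -0.0050329750
phi(d1) = 0.3845858466; exp(-qT) = 1.0000000000; exp(-rT) = 0.9970044955
Gamma = exp(-qT) * phi(d1) / (S * sigma * sqrt(T)) = 1.0000000000 * 0.3845858466 / (100.3700 * 0.3900 * 0.7071067812) = 0.013894

Answer: Gamma = 0.013894


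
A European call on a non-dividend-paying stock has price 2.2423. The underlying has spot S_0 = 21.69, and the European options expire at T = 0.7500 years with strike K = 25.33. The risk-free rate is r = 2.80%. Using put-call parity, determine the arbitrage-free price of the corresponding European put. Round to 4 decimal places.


Put-call parity: C - P = S_0 * exp(-qT) - K * exp(-rT).
S_0 * exp(-qT) = 21.6900 * 1.00000000 = 21.69000000
K * exp(-rT) = 25.3300 * 0.97921896 = 24.80361637
P = C - S*exp(-qT) + K*exp(-rT)
P = 2.2423 - 21.69000000 + 24.80361637 = 5.3559

Answer: Put price = 5.3559


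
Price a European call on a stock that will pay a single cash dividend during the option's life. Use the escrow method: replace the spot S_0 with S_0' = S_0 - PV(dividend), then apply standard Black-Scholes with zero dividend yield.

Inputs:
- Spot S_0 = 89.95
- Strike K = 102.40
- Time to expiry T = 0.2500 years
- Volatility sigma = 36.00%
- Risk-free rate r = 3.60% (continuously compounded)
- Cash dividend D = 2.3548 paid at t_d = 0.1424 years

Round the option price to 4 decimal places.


Answer: Price = 1.9757

Derivation:
PV(D) = D * exp(-r * t_d) = 2.3548 * 0.99488672 = 2.34275924
S_0' = S_0 - PV(D) = 89.9500 - 2.34275924 = 87.60724076
d1 = (ln(S_0'/K) + (r + sigma^2/2)*T) / (sigma*sqrt(T)) = -0.72679478
d2 = d1 - sigma*sqrt(T) = -0.90679478
exp(-rT) = 0.99104038
N(d1) = 0.23367584; N(d2) = 0.18225766
C = S_0' * N(d1) - K * exp(-rT) * N(d2) = 87.60724076 * 0.23367584 - 102.4000 * 0.99104038 * 0.18225766 = 1.9757


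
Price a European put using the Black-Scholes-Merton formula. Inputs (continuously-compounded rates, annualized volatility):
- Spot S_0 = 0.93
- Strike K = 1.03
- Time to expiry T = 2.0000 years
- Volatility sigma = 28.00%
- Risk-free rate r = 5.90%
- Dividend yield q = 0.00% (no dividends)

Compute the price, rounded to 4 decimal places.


Answer: Price = 0.1376

Derivation:
d1 = (ln(S/K) + (r - q + 0.5*sigma^2) * T) / (sigma * sqrt(T)) = 0.23806898
d2 = d1 - sigma * sqrt(T) = -0.15791082
exp(-rT) = 0.88869605; exp(-qT) = 1.00000000
P = K * exp(-rT) * N(-d2) - S_0 * exp(-qT) * N(-d1)
N(-d1) = 0.40591380; N(-d2) = 0.56273646
P = 1.0300 * 0.88869605 * 0.56273646 - 0.9300 * 1.00000000 * 0.40591380 = 0.1376


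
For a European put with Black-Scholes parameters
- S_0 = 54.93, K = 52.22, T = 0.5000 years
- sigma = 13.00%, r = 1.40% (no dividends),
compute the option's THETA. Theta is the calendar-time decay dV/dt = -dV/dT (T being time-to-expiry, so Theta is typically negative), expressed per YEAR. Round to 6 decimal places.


d1 = 0.6725029779; d2 = 0.5805790963
phi(d1) = 0.3182020690; exp(-qT) = 1.0000000000; exp(-rT) = 0.9930244429
Theta = -S*exp(-qT)*phi(d1)*sigma/(2*sqrt(T)) + r*K*exp(-rT)*N(-d2) - q*S*exp(-qT)*N(-d1)
N(-d1) = 0.2506317725; N(-d2) = 0.2807620820; sqrt(T) = 0.7071067812
Term 1 = -54.9300 * 1.0000000000 * 0.3182020690 * 0.1300 / (2 * 0.7071067812) = -1.6067227857
Term 2 = 0.0140 * 52.2200 * 0.9930244429 * 0.2807620820 = 0.2038277432
Term 3 = 0 (no dividend yield, q = 0)
Theta = -1.6067227857 + (0.2038277432) + (0.0000000000) = -1.402895

Answer: Theta = -1.402895


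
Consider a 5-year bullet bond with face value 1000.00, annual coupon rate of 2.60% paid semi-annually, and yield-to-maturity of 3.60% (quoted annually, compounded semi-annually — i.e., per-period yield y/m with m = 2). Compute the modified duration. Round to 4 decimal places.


Answer: Modified duration = 4.6294

Derivation:
Coupon per period c = face * coupon_rate / m = 13.000000
Periods per year m = 2; per-period yield y/m = 0.018000
Number of cashflows N = 10
Cashflows (t years, CF_t, discount factor 1/(1+y/m)^(m*t), PV):
  t = 0.5000: CF_t = 13.000000, DF = 0.982318, PV = 12.770138
  t = 1.0000: CF_t = 13.000000, DF = 0.964949, PV = 12.544339
  t = 1.5000: CF_t = 13.000000, DF = 0.947887, PV = 12.322534
  t = 2.0000: CF_t = 13.000000, DF = 0.931127, PV = 12.104650
  t = 2.5000: CF_t = 13.000000, DF = 0.914663, PV = 11.890619
  t = 3.0000: CF_t = 13.000000, DF = 0.898490, PV = 11.680372
  t = 3.5000: CF_t = 13.000000, DF = 0.882603, PV = 11.473843
  t = 4.0000: CF_t = 13.000000, DF = 0.866997, PV = 11.270966
  t = 4.5000: CF_t = 13.000000, DF = 0.851667, PV = 11.071676
  t = 5.0000: CF_t = 1013.000000, DF = 0.836608, PV = 847.484308
Price P = sum_t PV_t = 954.613444
First compute Macaulay numerator sum_t t * PV_t:
  t * PV_t at t = 0.5000: 6.385069
  t * PV_t at t = 1.0000: 12.544339
  t * PV_t at t = 1.5000: 18.483801
  t * PV_t at t = 2.0000: 24.209300
  t * PV_t at t = 2.5000: 29.726547
  t * PV_t at t = 3.0000: 35.041117
  t * PV_t at t = 3.5000: 40.158451
  t * PV_t at t = 4.0000: 45.083863
  t * PV_t at t = 4.5000: 49.822540
  t * PV_t at t = 5.0000: 4237.421538
Macaulay duration D = 4498.876565 / 954.613444 = 4.712773
Modified duration = D / (1 + y/m) = 4.712773 / (1 + 0.018000) = 4.629443
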